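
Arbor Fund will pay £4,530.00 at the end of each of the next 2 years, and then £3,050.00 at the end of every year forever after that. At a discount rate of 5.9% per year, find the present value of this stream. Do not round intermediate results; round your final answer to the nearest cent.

£54412.14

PV of 2-year annuity: £4,530.00 × [1 − (1+0.059)^−2] / 0.059 = 8316.92200
Perpetuity value at year 2: £3,050.00 / 0.059 = 51694.91525
PV of perpetuity: 51694.91525 / (1+0.059)^2 = 46095.22163
Total PV = 8316.92200 + 46095.22163 = 54412.14363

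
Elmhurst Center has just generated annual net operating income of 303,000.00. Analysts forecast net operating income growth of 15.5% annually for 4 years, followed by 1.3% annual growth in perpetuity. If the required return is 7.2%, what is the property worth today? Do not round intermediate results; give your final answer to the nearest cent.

8475974.65

D_1 = 349965.00000
D_2 = 404209.57500
D_3 = 466862.05913
D_4 = 539225.67829
Terminal value at year 4: TV = D_4×(1+g_2)/(r−g_2) = 546235.61211/0.059 = 9258230.71368
P_0 = D_1/(1+r)^1 + D_2/(1+r)^2 + D_3/(1+r)^3 + D_4/(1+r)^4 + TV/(1+r)^4
    = 326459.88806 + 351736.16671 + 378969.47066 + 408311.32333 + 7010497.80566 = 8475974.65441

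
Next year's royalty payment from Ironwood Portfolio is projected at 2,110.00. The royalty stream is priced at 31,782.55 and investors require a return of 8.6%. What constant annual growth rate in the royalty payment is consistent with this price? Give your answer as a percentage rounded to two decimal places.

1.96%

P = D₁/(r−g) ⇒ g = r − D₁/P = 0.086 − 2,110.00/31,782.55 = 0.019611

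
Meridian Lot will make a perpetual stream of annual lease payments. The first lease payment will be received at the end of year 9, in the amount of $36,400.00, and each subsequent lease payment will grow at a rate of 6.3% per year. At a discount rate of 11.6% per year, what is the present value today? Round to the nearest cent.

Value at end of year 8: C₁ / (r − g) = $36,400.00 / (0.116 − 0.063) = $686,792.4528
Discount to today: PV = $686,792.4528 / (1 + 0.116)^8 = $686,792.4528 / 2.406099 = $285,438.11

$285438.11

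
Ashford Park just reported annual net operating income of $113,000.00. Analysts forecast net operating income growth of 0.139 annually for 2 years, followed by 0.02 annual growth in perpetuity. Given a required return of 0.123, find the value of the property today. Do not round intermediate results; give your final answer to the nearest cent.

D_1 = 128707.00000
D_2 = 146597.27300
Terminal value at year 2: TV = D_2×(1+g_2)/(r−g_2) = 149529.21846/0.103 = 1451739.98505
P_0 = D_1/(1+r)^1 + D_2/(1+r)^2 + TV/(1+r)^2
    = 114609.97329 + 116242.88475 + 1151143.13052 = 1381995.98855

$1381995.99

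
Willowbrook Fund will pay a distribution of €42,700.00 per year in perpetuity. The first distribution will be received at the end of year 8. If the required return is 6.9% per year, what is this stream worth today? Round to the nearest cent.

Value at end of year 7: C / r = €42,700.00 / 0.069 = €618,840.5797
Discount to today: PV = €618,840.5797 / (1 + 0.069)^7 = €618,840.5797 / 1.595306 = €387,913.46

€387913.46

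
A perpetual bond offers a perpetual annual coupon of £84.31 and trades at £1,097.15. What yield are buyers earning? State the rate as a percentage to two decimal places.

7.68%

P = C/r ⇒ r = C/P = £84.31/£1,097.15 = 0.076845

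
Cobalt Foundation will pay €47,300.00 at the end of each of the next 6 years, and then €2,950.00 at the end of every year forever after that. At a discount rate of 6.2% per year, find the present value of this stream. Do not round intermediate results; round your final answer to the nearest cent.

€264300.29

PV of 6-year annuity: €47,300.00 × [1 − (1+0.062)^−6] / 0.062 = 231135.04048
Perpetuity value at year 6: €2,950.00 / 0.062 = 47580.64516
PV of perpetuity: 47580.64516 / (1+0.062)^6 = 33165.24623
Total PV = 231135.04048 + 33165.24623 = 264300.28671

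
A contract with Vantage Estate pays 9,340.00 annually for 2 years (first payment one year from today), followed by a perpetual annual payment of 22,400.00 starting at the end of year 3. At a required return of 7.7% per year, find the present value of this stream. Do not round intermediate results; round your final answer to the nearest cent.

PV of 2-year annuity: 9,340.00 × [1 − (1+0.077)^−2] / 0.077 = 16724.45469
Perpetuity value at year 2: 22,400.00 / 0.077 = 290909.09091
PV of perpetuity: 290909.09091 / (1+0.077)^2 = 250799.04969
Total PV = 16724.45469 + 250799.04969 = 267523.50438

267523.50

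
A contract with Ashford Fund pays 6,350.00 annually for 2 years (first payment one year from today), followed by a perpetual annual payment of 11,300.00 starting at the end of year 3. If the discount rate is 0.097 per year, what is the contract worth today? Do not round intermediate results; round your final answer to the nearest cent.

107869.22

PV of 2-year annuity: 6,350.00 × [1 − (1+0.097)^−2] / 0.097 = 11065.19064
Perpetuity value at year 2: 11,300.00 / 0.097 = 116494.84536
PV of perpetuity: 116494.84536 / (1+0.097)^2 = 96804.03368
Total PV = 11065.19064 + 96804.03368 = 107869.22431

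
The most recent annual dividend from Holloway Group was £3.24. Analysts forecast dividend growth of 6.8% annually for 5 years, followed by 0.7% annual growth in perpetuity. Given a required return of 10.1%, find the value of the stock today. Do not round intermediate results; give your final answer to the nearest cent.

D_1 = 3.46032
D_2 = 3.69562
D_3 = 3.94692
D_4 = 4.21531
D_5 = 4.50196
Terminal value at year 5: TV = D_5×(1+g_2)/(r−g_2) = 4.53347/0.094 = 48.22840
P_0 = D_1/(1+r)^1 + D_2/(1+r)^2 + D_3/(1+r)^3 + D_4/(1+r)^4 + D_5/(1+r)^5 + TV/(1+r)^5
    = 3.14289 + 3.04869 + 2.95731 + 2.86867 + 2.78269 + 29.81030 = 44.61054

£44.61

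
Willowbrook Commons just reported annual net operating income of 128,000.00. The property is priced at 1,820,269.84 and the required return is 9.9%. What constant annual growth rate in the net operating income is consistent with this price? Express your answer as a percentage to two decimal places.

P = D₀(1+g)/(r−g) ⇒ P(r−g) = D₀(1+g) ⇒ g(P+D₀) = P·r − D₀
g = (P·r − D₀)/(P + D₀) = (1,820,269.84×0.099 − 128,000.00) / (1,820,269.84 + 128,000.00) = 0.026796

2.68%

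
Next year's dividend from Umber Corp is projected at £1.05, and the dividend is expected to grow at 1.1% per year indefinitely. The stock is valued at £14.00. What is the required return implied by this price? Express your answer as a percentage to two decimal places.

P = D₁/(r − g) ⇒ r = D₁/P + g = £1.0500/£14.00 + 0.011 = 0.075000 + 0.011 = 0.086000

8.60%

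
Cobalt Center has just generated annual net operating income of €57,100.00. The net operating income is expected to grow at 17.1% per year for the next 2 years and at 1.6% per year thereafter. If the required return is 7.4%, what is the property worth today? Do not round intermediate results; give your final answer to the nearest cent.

D_1 = 66864.10000
D_2 = 78297.86110
Terminal value at year 2: TV = D_2×(1+g_2)/(r−g_2) = 79550.62688/0.058 = 1371562.53237
P_0 = D_1/(1+r)^1 + D_2/(1+r)^2 + TV/(1+r)^2
    = 62257.07635 + 67879.92217 + 1189068.98139 = 1319205.97990

€1319205.98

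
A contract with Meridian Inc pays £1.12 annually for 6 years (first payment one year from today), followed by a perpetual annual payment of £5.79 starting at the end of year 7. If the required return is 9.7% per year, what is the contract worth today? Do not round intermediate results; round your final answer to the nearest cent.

£39.17

PV of 6-year annuity: £1.12 × [1 − (1+0.097)^−6] / 0.097 = 4.92108
Perpetuity value at year 6: £5.79 / 0.097 = 59.69072
PV of perpetuity: 59.69072 / (1+0.097)^6 = 34.25051
Total PV = 4.92108 + 34.25051 = 39.17159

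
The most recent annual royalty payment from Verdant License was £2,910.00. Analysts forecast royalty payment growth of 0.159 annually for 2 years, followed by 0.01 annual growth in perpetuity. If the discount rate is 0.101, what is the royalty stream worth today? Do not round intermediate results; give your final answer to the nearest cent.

£42078.26

D_1 = 3372.69000
D_2 = 3908.94771
Terminal value at year 2: TV = D_2×(1+g_2)/(r−g_2) = 3948.03719/0.091 = 43385.02403
P_0 = D_1/(1+r)^1 + D_2/(1+r)^2 + TV/(1+r)^2
    = 3063.29700 + 3224.66960 + 35790.28893 = 42078.25553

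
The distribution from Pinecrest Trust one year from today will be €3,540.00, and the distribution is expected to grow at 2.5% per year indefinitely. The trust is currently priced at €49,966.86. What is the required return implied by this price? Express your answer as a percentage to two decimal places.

P = D₁/(r − g) ⇒ r = D₁/P + g = €3,540.0000/€49,966.86 + 0.025 = 0.070847 + 0.025 = 0.095847

9.58%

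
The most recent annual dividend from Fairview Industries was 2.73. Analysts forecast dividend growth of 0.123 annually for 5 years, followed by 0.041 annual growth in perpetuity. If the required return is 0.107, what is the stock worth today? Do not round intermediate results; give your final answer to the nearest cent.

D_1 = 3.06579
D_2 = 3.44288
D_3 = 3.86636
D_4 = 4.34192
D_5 = 4.87597
Terminal value at year 5: TV = D_5×(1+g_2)/(r−g_2) = 5.07589/0.066 = 76.90742
P_0 = D_1/(1+r)^1 + D_2/(1+r)^2 + D_3/(1+r)^3 + D_4/(1+r)^4 + D_5/(1+r)^5 + TV/(1+r)^5
    = 2.76946 + 2.80949 + 2.85009 + 2.89129 + 2.93308 + 46.26261 = 60.51601

60.52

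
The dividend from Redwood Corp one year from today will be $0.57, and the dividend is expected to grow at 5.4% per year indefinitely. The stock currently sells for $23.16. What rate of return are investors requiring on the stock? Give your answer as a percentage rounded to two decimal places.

P = D₁/(r − g) ⇒ r = D₁/P + g = $0.5700/$23.16 + 0.054 = 0.024611 + 0.054 = 0.078611

7.86%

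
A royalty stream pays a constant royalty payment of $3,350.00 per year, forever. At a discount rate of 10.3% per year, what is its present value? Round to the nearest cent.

Level perpetuity: PV = C / r = $3,350.00 / 0.103 = $32,524.27

$32524.27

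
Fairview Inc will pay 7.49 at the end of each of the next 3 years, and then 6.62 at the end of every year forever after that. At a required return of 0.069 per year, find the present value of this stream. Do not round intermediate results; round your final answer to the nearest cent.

PV of 3-year annuity: 7.49 × [1 − (1+0.069)^−3] / 0.069 = 19.69210
Perpetuity value at year 3: 6.62 / 0.069 = 95.94203
PV of perpetuity: 95.94203 / (1+0.069)^3 = 78.53727
Total PV = 19.69210 + 78.53727 = 98.22936

98.23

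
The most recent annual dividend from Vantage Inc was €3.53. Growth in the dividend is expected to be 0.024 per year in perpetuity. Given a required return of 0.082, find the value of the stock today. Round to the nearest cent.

€62.32

D₁ = D₀ × (1 + g) = €3.53 × 1.024 = €3.6147
Growing perpetuity: P = D₁ / (r − g) = €3.6147 / (0.082 − 0.024) = €62.32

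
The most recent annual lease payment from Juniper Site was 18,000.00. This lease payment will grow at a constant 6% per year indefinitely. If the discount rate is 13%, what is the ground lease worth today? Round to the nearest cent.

272571.43

D₁ = D₀ × (1 + g) = 18,000.00 × 1.06 = 19,080.0000
Growing perpetuity: P = D₁ / (r − g) = 19,080.0000 / (0.13 − 0.06) = 272,571.43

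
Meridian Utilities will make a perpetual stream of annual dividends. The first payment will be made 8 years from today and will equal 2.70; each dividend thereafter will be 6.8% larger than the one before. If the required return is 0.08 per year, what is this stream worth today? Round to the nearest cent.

131.29

Value at end of year 7: C₁ / (r − g) = 2.70 / (0.08 − 0.068) = 225.0000
Discount to today: PV = 225.0000 / (1 + 0.08)^7 = 225.0000 / 1.713824 = 131.29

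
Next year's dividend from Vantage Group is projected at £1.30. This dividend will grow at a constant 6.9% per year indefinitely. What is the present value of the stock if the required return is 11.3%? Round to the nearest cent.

Growing perpetuity: P = D₁ / (r − g) = £1.3000 / (0.113 − 0.069) = £29.55

£29.55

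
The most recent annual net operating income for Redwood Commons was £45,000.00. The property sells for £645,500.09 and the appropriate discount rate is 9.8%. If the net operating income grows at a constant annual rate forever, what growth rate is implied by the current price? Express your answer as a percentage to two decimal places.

2.64%

P = D₀(1+g)/(r−g) ⇒ P(r−g) = D₀(1+g) ⇒ g(P+D₀) = P·r − D₀
g = (P·r − D₀)/(P + D₀) = (£645,500.09×0.098 − £45,000.00) / (£645,500.09 + £45,000.00) = 0.026443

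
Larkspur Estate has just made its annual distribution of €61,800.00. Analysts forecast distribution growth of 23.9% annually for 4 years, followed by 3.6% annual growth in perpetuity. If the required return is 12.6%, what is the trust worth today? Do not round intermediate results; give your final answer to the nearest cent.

€1358649.41

D_1 = 76570.20000
D_2 = 94870.47780
D_3 = 117544.52199
D_4 = 145637.66275
Terminal value at year 4: TV = D_4×(1+g_2)/(r−g_2) = 150880.61861/0.09 = 1676451.31789
P_0 = D_1/(1+r)^1 + D_2/(1+r)^2 + D_3/(1+r)^3 + D_4/(1+r)^4 + TV/(1+r)^4
    = 68001.95382 + 74826.30620 + 82335.51810 + 90598.31876 + 1042887.31377 = 1358649.41065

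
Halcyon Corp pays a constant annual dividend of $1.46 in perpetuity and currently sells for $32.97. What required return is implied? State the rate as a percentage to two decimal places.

P = C/r ⇒ r = C/P = $1.46/$32.97 = 0.044283

4.43%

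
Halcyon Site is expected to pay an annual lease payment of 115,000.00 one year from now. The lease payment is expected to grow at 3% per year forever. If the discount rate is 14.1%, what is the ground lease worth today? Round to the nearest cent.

Growing perpetuity: P = D₁ / (r − g) = 115,000.0000 / (0.141 − 0.03) = 1,036,036.04

1036036.04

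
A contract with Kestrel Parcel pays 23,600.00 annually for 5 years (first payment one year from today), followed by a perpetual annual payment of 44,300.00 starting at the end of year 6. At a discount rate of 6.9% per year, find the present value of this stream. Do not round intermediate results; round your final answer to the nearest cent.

PV of 5-year annuity: 23,600.00 × [1 − (1+0.069)^−5] / 0.069 = 97024.30213
Perpetuity value at year 5: 44,300.00 / 0.069 = 642028.98551
PV of perpetuity: 642028.98551 / (1+0.069)^5 = 459902.85906
Total PV = 97024.30213 + 459902.85906 = 556927.16118

556927.16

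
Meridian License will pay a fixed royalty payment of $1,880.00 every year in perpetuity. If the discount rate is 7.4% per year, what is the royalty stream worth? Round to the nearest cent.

Level perpetuity: PV = C / r = $1,880.00 / 0.074 = $25,405.41

$25405.41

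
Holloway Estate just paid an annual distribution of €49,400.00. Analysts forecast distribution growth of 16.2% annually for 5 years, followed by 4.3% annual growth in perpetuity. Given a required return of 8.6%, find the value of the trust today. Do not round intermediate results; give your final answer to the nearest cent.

€1984401.21

D_1 = 57402.80000
D_2 = 66702.05360
D_3 = 77507.78628
D_4 = 90064.04766
D_5 = 104654.42338
Terminal value at year 5: TV = D_5×(1+g_2)/(r−g_2) = 109154.56359/0.043 = 2538478.22297
P_0 = D_1/(1+r)^1 + D_2/(1+r)^2 + D_3/(1+r)^3 + D_4/(1+r)^4 + D_5/(1+r)^5 + TV/(1+r)^5
    = 52857.09024 + 56556.11313 + 60513.99950 + 64748.86503 + 69280.09315 + 1680445.05010 = 1984401.21115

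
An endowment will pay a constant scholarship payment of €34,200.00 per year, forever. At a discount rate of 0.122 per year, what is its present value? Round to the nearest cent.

Level perpetuity: PV = C / r = €34,200.00 / 0.122 = €280,327.87

€280327.87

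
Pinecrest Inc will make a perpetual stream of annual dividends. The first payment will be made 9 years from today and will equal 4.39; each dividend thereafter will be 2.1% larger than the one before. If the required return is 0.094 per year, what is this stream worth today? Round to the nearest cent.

Value at end of year 8: C₁ / (r − g) = 4.39 / (0.094 − 0.021) = 60.1370
Discount to today: PV = 60.1370 / (1 + 0.094)^8 = 60.1370 / 2.051817 = 29.31

29.31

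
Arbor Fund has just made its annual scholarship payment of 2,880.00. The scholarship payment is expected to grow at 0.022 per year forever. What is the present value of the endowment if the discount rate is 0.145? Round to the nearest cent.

23929.76

D₁ = D₀ × (1 + g) = 2,880.00 × 1.022 = 2,943.3600
Growing perpetuity: P = D₁ / (r − g) = 2,943.3600 / (0.145 − 0.022) = 23,929.76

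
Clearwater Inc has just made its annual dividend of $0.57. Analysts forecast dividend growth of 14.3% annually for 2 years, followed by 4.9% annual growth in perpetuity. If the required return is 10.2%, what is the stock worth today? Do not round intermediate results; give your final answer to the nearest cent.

D_1 = 0.65151
D_2 = 0.74468
Terminal value at year 2: TV = D_2×(1+g_2)/(r−g_2) = 0.78117/0.053 = 14.73896
P_0 = D_1/(1+r)^1 + D_2/(1+r)^2 + TV/(1+r)^2
    = 0.59121 + 0.61320 + 12.13679 = 13.34120

$13.34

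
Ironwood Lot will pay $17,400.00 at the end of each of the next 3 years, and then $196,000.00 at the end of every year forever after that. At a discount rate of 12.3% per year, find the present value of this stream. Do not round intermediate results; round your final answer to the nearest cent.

$1166730.64

PV of 3-year annuity: $17,400.00 × [1 − (1+0.123)^−3] / 0.123 = 41577.35801
Perpetuity value at year 3: $196,000.00 / 0.123 = 1593495.93496
PV of perpetuity: 1593495.93496 / (1+0.123)^3 = 1125153.28149
Total PV = 41577.35801 + 1125153.28149 = 1166730.63950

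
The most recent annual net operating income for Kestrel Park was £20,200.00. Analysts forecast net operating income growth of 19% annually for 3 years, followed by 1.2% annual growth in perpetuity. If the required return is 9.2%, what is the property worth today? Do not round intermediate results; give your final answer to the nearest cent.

£402827.56

D_1 = 24038.00000
D_2 = 28605.22000
D_3 = 34040.21180
Terminal value at year 3: TV = D_3×(1+g_2)/(r−g_2) = 34448.69434/0.08 = 430608.67927
P_0 = D_1/(1+r)^1 + D_2/(1+r)^2 + D_3/(1+r)^3 + TV/(1+r)^3
    = 22012.82051 + 23988.33005 + 26141.12890 + 330685.28054 = 402827.55999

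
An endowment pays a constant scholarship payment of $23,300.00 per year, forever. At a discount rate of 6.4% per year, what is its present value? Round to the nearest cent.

Level perpetuity: PV = C / r = $23,300.00 / 0.064 = $364,062.50

$364062.50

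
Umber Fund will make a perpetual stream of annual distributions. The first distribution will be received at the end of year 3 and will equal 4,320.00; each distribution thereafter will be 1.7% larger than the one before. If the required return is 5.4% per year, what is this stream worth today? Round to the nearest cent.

Value at end of year 2: C₁ / (r − g) = 4,320.00 / (0.054 − 0.017) = 116,756.7568
Discount to today: PV = 116,756.7568 / (1 + 0.054)^2 = 116,756.7568 / 1.110916 = 105,099.54

105099.54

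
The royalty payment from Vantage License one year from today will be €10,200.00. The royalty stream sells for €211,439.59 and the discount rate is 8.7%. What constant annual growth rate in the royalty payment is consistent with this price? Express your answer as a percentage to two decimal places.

3.88%

P = D₁/(r−g) ⇒ g = r − D₁/P = 0.087 − €10,200.00/€211,439.59 = 0.038759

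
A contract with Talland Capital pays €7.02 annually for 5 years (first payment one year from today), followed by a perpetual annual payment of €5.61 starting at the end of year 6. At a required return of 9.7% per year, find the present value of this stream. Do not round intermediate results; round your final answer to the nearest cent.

€63.22

PV of 5-year annuity: €7.02 × [1 − (1+0.097)^−5] / 0.097 = 26.81653
Perpetuity value at year 5: €5.61 / 0.097 = 57.83505
PV of perpetuity: 57.83505 / (1+0.097)^5 = 36.40474
Total PV = 26.81653 + 36.40474 = 63.22128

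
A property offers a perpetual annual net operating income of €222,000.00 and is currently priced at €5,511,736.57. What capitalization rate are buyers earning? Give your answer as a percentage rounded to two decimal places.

4.03%

P = C/r ⇒ r = C/P = €222,000.00/€5,511,736.57 = 0.040278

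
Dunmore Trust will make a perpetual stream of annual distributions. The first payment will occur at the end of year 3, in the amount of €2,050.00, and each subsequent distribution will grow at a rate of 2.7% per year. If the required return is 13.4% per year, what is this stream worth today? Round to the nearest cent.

€14898.55

Value at end of year 2: C₁ / (r − g) = €2,050.00 / (0.134 − 0.027) = €19,158.8785
Discount to today: PV = €19,158.8785 / (1 + 0.134)^2 = €19,158.8785 / 1.285956 = €14,898.55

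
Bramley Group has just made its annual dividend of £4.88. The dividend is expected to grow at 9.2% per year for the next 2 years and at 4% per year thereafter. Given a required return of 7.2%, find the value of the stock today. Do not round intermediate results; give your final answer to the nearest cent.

D_1 = 5.32896
D_2 = 5.81922
Terminal value at year 2: TV = D_2×(1+g_2)/(r−g_2) = 6.05199/0.032 = 189.12479
P_0 = D_1/(1+r)^1 + D_2/(1+r)^2 + TV/(1+r)^2
    = 4.97104 + 5.06379 + 164.57311 = 174.60795

£174.61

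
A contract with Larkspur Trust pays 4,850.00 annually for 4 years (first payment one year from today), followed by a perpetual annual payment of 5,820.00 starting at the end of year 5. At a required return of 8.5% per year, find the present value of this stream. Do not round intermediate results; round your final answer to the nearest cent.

65293.26

PV of 4-year annuity: 4,850.00 × [1 − (1+0.085)^−4] / 0.085 = 15886.64378
Perpetuity value at year 4: 5,820.00 / 0.085 = 68470.58824
PV of perpetuity: 68470.58824 / (1+0.085)^4 = 49406.61570
Total PV = 15886.64378 + 49406.61570 = 65293.25948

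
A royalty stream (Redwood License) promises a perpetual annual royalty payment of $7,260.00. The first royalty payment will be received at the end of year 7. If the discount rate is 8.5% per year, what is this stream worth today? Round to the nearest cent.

$52352.72

Value at end of year 6: C / r = $7,260.00 / 0.085 = $85,411.7647
Discount to today: PV = $85,411.7647 / (1 + 0.085)^6 = $85,411.7647 / 1.631468 = $52,352.72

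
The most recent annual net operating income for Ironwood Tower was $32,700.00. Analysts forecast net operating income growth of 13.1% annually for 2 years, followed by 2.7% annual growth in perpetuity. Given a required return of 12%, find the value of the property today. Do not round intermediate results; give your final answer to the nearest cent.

$434601.08

D_1 = 36983.70000
D_2 = 41828.56470
Terminal value at year 2: TV = D_2×(1+g_2)/(r−g_2) = 42957.93595/0.093 = 461913.28975
P_0 = D_1/(1+r)^1 + D_2/(1+r)^2 + TV/(1+r)^2
    = 33021.16071 + 33345.47569 + 368234.44655 = 434601.08295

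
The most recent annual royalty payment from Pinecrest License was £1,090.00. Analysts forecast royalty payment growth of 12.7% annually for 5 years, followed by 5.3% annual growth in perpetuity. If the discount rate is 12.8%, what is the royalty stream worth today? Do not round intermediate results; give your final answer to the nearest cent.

D_1 = 1228.43000
D_2 = 1384.44061
D_3 = 1560.26457
D_4 = 1758.41817
D_5 = 1981.73727
Terminal value at year 5: TV = D_5×(1+g_2)/(r−g_2) = 2086.76935/0.075 = 27823.59134
P_0 = D_1/(1+r)^1 + D_2/(1+r)^2 + D_3/(1+r)^3 + D_4/(1+r)^4 + D_5/(1+r)^5 + TV/(1+r)^5
    = 1089.03369 + 1088.06823 + 1087.10363 + 1086.13989 + 1085.17700 + 15235.88506 = 20671.40750

£20671.41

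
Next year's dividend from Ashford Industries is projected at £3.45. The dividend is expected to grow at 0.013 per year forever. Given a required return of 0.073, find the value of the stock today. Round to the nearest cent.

£57.50

Growing perpetuity: P = D₁ / (r − g) = £3.4500 / (0.073 − 0.013) = £57.50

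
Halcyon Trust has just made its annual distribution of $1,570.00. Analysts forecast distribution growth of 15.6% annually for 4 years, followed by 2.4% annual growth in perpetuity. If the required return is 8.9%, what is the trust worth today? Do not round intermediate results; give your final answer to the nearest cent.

D_1 = 1814.92000
D_2 = 2098.04752
D_3 = 2425.34293
D_4 = 2803.69643
Terminal value at year 4: TV = D_4×(1+g_2)/(r−g_2) = 2870.98515/0.065 = 44169.00223
P_0 = D_1/(1+r)^1 + D_2/(1+r)^2 + D_3/(1+r)^3 + D_4/(1+r)^4 + TV/(1+r)^4
    = 1666.59320 + 1769.12924 + 1877.97374 + 1993.51483 + 31405.52586 = 38712.73687

$38712.74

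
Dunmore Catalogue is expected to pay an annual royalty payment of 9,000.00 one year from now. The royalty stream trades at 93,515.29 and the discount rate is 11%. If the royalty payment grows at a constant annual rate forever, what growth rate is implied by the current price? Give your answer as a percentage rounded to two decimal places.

P = D₁/(r−g) ⇒ g = r − D₁/P = 0.11 − 9,000.00/93,515.29 = 0.013759

1.38%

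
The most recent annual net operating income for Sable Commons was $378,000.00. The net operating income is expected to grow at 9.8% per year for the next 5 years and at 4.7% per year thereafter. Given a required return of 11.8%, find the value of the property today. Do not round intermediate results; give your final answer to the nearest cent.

D_1 = 415044.00000
D_2 = 455718.31200
D_3 = 500378.70658
D_4 = 549415.81982
D_5 = 603258.57016
Terminal value at year 5: TV = D_5×(1+g_2)/(r−g_2) = 631611.72296/0.071 = 8895939.76001
P_0 = D_1/(1+r)^1 + D_2/(1+r)^2 + D_3/(1+r)^3 + D_4/(1+r)^4 + D_5/(1+r)^5 + TV/(1+r)^5
    = 371237.92487 + 364596.81709 + 358074.51267 + 351668.88632 + 345377.85079 + 5093107.17993 = 6884063.17166

$6884063.17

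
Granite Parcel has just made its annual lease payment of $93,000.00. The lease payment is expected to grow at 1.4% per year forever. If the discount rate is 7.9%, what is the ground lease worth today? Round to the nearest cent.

D₁ = D₀ × (1 + g) = $93,000.00 × 1.014 = $94,302.0000
Growing perpetuity: P = D₁ / (r − g) = $94,302.0000 / (0.079 − 0.014) = $1,450,800.00

$1450800.00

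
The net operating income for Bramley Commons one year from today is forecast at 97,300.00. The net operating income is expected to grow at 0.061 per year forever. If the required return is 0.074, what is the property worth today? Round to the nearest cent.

Growing perpetuity: P = D₁ / (r − g) = 97,300.0000 / (0.074 − 0.061) = 7,484,615.38

7484615.38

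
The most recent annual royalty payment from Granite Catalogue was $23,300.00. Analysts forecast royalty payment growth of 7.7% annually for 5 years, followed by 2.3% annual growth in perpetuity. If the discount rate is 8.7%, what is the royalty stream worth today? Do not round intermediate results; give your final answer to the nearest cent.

D_1 = 25094.10000
D_2 = 27026.34570
D_3 = 29107.37432
D_4 = 31348.64214
D_5 = 33762.48759
Terminal value at year 5: TV = D_5×(1+g_2)/(r−g_2) = 34539.02480/0.064 = 539672.26251
P_0 = D_1/(1+r)^1 + D_2/(1+r)^2 + D_3/(1+r)^3 + D_4/(1+r)^4 + D_5/(1+r)^5 + TV/(1+r)^5
    = 23085.64857 + 22873.26910 + 22662.84344 + 22454.35362 + 22247.78183 + 355616.88774 = 468940.78431

$468940.78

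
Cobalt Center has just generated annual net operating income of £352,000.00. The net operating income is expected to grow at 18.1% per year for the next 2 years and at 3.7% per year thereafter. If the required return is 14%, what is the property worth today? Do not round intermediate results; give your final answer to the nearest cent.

D_1 = 415712.00000
D_2 = 490955.87200
Terminal value at year 2: TV = D_2×(1+g_2)/(r−g_2) = 509121.23926/0.103 = 4942924.65305
P_0 = D_1/(1+r)^1 + D_2/(1+r)^2 + TV/(1+r)^2
    = 364659.64912 + 377774.60142 + 3803420.01620 = 4545854.26673

£4545854.27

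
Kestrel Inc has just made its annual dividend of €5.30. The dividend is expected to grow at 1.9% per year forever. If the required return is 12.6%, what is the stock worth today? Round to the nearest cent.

D₁ = D₀ × (1 + g) = €5.30 × 1.019 = €5.4007
Growing perpetuity: P = D₁ / (r − g) = €5.4007 / (0.126 − 0.019) = €50.47

€50.47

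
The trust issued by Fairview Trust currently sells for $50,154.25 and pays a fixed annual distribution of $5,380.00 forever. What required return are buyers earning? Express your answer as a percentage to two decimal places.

10.73%

P = C/r ⇒ r = C/P = $5,380.00/$50,154.25 = 0.107269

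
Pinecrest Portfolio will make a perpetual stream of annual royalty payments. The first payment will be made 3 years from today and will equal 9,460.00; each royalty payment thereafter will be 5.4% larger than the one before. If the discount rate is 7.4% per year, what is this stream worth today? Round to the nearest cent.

Value at end of year 2: C₁ / (r − g) = 9,460.00 / (0.074 − 0.054) = 473,000.0000
Discount to today: PV = 473,000.0000 / (1 + 0.074)^2 = 473,000.0000 / 1.153476 = 410,064.88

410064.88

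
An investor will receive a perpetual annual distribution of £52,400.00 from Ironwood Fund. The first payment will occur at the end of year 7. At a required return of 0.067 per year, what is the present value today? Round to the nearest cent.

£529992.80

Value at end of year 6: C / r = £52,400.00 / 0.067 = £782,089.5522
Discount to today: PV = £782,089.5522 / (1 + 0.067)^6 = £782,089.5522 / 1.475661 = £529,992.80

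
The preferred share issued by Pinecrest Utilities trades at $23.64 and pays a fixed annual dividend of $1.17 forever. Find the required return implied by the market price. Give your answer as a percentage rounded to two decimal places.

P = C/r ⇒ r = C/P = $1.17/$23.64 = 0.049492

4.95%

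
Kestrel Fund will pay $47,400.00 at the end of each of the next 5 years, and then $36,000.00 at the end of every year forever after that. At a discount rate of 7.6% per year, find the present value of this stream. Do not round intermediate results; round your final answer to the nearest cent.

$519685.03

PV of 5-year annuity: $47,400.00 × [1 − (1+0.076)^−5] / 0.076 = 191266.57995
Perpetuity value at year 5: $36,000.00 / 0.076 = 473684.21053
PV of perpetuity: 473684.21053 / (1+0.076)^5 = 328418.45360
Total PV = 191266.57995 + 328418.45360 = 519685.03355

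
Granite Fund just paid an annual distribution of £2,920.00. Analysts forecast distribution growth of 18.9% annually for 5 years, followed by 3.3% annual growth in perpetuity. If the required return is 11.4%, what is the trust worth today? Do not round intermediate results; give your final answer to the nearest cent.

D_1 = 3471.88000
D_2 = 4128.06532
D_3 = 4908.26967
D_4 = 5835.93263
D_5 = 6938.92390
Terminal value at year 5: TV = D_5×(1+g_2)/(r−g_2) = 7167.90839/0.081 = 88492.69615
P_0 = D_1/(1+r)^1 + D_2/(1+r)^2 + D_3/(1+r)^3 + D_4/(1+r)^4 + D_5/(1+r)^5 + TV/(1+r)^5
    = 3116.58887 + 3326.41307 + 3550.36369 + 3789.39176 + 4044.51239 + 51580.01606 = 69407.28584

£69407.29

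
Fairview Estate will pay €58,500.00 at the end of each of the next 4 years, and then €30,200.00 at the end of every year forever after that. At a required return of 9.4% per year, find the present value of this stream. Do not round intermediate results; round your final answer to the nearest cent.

PV of 4-year annuity: €58,500.00 × [1 − (1+0.094)^−4] / 0.094 = 187871.49541
Perpetuity value at year 4: €30,200.00 / 0.094 = 321276.59574
PV of perpetuity: 321276.59574 / (1+0.094)^4 = 224289.94341
Total PV = 187871.49541 + 224289.94341 = 412161.43882

€412161.44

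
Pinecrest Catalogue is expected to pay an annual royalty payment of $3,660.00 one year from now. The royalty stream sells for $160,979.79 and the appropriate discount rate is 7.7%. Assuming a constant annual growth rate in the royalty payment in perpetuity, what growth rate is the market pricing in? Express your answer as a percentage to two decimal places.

5.43%

P = D₁/(r−g) ⇒ g = r − D₁/P = 0.077 − $3,660.00/$160,979.79 = 0.054264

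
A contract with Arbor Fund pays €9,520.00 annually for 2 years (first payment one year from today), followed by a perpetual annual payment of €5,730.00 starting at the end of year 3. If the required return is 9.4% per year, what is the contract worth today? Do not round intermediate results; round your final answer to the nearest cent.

€67588.48

PV of 2-year annuity: €9,520.00 × [1 − (1+0.094)^−2] / 0.094 = 16656.31716
Perpetuity value at year 2: €5,730.00 / 0.094 = 60957.44681
PV of perpetuity: 60957.44681 / (1+0.094)^2 = 50932.16348
Total PV = 16656.31716 + 50932.16348 = 67588.48063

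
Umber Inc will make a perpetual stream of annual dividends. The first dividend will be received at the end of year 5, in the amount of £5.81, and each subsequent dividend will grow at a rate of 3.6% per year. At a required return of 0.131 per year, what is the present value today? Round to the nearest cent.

Value at end of year 4: C₁ / (r − g) = £5.81 / (0.131 − 0.036) = £61.1579
Discount to today: PV = £61.1579 / (1 + 0.131)^4 = £61.1579 / 1.636253 = £37.38

£37.38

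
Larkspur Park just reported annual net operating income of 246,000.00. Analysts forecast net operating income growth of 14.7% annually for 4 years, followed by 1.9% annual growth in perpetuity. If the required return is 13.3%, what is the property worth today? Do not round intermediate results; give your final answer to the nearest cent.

3324384.15

D_1 = 282162.00000
D_2 = 323639.81400
D_3 = 371214.86666
D_4 = 425783.45206
Terminal value at year 4: TV = D_4×(1+g_2)/(r−g_2) = 433873.33765/0.114 = 3805906.47058
P_0 = D_1/(1+r)^1 + D_2/(1+r)^2 + D_3/(1+r)^3 + D_4/(1+r)^4 + TV/(1+r)^4
    = 249039.71756 + 252116.99563 + 255232.29831 + 258386.09546 + 2309609.04630 = 3324384.15326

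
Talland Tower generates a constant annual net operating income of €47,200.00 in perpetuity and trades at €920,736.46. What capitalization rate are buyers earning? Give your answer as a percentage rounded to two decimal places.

5.13%

P = C/r ⇒ r = C/P = €47,200.00/€920,736.46 = 0.051263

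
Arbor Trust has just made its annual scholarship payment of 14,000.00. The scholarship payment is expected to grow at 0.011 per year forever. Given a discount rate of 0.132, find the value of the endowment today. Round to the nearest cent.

116975.21

D₁ = D₀ × (1 + g) = 14,000.00 × 1.011 = 14,154.0000
Growing perpetuity: P = D₁ / (r − g) = 14,154.0000 / (0.132 − 0.011) = 116,975.21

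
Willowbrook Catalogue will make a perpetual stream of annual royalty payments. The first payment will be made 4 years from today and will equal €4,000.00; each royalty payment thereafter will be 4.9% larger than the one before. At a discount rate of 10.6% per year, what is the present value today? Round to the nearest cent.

Value at end of year 3: C₁ / (r − g) = €4,000.00 / (0.106 − 0.049) = €70,175.4386
Discount to today: PV = €70,175.4386 / (1 + 0.106)^3 = €70,175.4386 / 1.352899 = €51,870.42

€51870.42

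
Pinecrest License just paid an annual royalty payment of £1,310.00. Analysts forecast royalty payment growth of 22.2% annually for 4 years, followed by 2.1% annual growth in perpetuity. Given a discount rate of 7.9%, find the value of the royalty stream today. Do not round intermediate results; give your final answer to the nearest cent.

£45159.33

D_1 = 1600.82000
D_2 = 1956.20204
D_3 = 2390.47889
D_4 = 2921.16521
Terminal value at year 4: TV = D_4×(1+g_2)/(r−g_2) = 2982.50968/0.058 = 51422.58063
P_0 = D_1/(1+r)^1 + D_2/(1+r)^2 + D_3/(1+r)^3 + D_4/(1+r)^4 + TV/(1+r)^4
    = 1483.61446 + 1680.23806 + 1902.92021 + 2155.11446 + 37937.44590 = 45159.33309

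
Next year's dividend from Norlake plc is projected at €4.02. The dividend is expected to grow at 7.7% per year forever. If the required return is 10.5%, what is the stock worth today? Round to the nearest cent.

€143.57

Growing perpetuity: P = D₁ / (r − g) = €4.0200 / (0.105 − 0.077) = €143.57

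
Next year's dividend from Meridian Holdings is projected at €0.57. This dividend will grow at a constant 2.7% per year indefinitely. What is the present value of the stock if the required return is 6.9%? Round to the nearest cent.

€13.57

Growing perpetuity: P = D₁ / (r − g) = €0.5700 / (0.069 − 0.027) = €13.57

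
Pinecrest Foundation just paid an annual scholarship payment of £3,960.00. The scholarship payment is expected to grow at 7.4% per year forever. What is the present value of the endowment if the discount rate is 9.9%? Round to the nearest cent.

£170121.60

D₁ = D₀ × (1 + g) = £3,960.00 × 1.074 = £4,253.0400
Growing perpetuity: P = D₁ / (r − g) = £4,253.0400 / (0.099 − 0.074) = £170,121.60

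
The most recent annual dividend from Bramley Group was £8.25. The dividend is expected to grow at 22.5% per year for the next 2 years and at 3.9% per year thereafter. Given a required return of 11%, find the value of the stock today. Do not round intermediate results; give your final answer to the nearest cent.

D_1 = 10.10625
D_2 = 12.38016
Terminal value at year 2: TV = D_2×(1+g_2)/(r−g_2) = 12.86298/0.071 = 181.16877
P_0 = D_1/(1+r)^1 + D_2/(1+r)^2 + TV/(1+r)^2
    = 9.10473 + 10.04801 + 147.04063 = 166.19338

£166.19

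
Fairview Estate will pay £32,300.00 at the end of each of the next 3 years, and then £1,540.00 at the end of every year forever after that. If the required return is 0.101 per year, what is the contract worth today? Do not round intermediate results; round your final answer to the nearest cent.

£91608.62

PV of 3-year annuity: £32,300.00 × [1 − (1+0.101)^−3] / 0.101 = 80184.11666
Perpetuity value at year 3: £1,540.00 / 0.101 = 15247.52475
PV of perpetuity: 15247.52475 / (1+0.101)^3 = 11424.50495
Total PV = 80184.11666 + 11424.50495 = 91608.62160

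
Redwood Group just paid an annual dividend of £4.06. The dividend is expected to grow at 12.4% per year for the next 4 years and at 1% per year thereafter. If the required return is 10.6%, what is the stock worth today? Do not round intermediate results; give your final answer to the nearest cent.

D_1 = 4.56344
D_2 = 5.12931
D_3 = 5.76534
D_4 = 6.48024
Terminal value at year 4: TV = D_4×(1+g_2)/(r−g_2) = 6.54505/0.096 = 68.17755
P_0 = D_1/(1+r)^1 + D_2/(1+r)^2 + D_3/(1+r)^3 + D_4/(1+r)^4 + TV/(1+r)^4
    = 4.12608 + 4.19323 + 4.26147 + 4.33083 + 45.56390 = 62.47550

£62.48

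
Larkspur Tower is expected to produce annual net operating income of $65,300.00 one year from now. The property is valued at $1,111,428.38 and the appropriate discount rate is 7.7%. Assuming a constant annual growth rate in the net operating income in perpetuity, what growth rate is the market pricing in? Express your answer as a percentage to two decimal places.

1.82%

P = D₁/(r−g) ⇒ g = r − D₁/P = 0.077 − $65,300.00/$1,111,428.38 = 0.018247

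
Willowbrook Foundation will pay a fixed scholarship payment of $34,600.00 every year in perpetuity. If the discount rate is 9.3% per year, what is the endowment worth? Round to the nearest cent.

Level perpetuity: PV = C / r = $34,600.00 / 0.093 = $372,043.01

$372043.01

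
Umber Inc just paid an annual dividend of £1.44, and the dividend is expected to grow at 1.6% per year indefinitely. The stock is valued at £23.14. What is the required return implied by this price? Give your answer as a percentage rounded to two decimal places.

7.92%

D₁ = £1.44 × 1.016 = £1.4630
P = D₁/(r − g) ⇒ r = D₁/P + g = £1.4630/£23.14 + 0.016 = 0.063226 + 0.016 = 0.079226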